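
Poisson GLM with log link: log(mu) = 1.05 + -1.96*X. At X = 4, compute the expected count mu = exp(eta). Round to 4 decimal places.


Linear predictor: eta = 1.05 + (-1.96)(4) = -6.7900.
Expected count: mu = exp(-6.7900) = 0.0011.

0.0011


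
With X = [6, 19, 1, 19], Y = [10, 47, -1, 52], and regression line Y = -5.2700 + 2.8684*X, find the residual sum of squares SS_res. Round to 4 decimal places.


For each point, residual = actual - predicted.
Residuals: [-1.9404, -2.2296, 1.4016, 2.7704].
Sum of squared residuals = 18.3759.

18.3759


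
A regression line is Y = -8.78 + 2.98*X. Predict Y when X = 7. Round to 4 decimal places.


Plug X = 7 into Y = -8.78 + 2.98*X:
Y = -8.78 + 20.8600 = 12.0800.

12.0800


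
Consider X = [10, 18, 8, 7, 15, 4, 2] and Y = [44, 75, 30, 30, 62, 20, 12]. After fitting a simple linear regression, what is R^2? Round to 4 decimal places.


After computing the OLS fit (b0=2.8665, b1=3.9521):
SSres = 27.2627, SStot = 3102.0000.
R^2 = 1 - 27.2627/3102.0000 = 0.9912.

0.9912


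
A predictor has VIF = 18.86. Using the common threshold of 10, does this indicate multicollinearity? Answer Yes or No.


Check: VIF = 18.86 vs threshold = 10.
Since 18.86 >= 10, the answer is Yes.

Yes


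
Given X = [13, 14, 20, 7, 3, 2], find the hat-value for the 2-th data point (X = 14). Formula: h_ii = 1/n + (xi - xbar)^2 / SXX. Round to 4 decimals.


Mean of X: xbar = 9.8333.
SXX = 246.8333.
For X = 14: h = 1/6 + (14 - 9.8333)^2/246.8333 = 0.2370.

0.2370


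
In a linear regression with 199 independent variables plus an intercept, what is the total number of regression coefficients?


Each predictor gets one coefficient, plus one intercept.
Total parameters = 199 + 1 = 200.

200


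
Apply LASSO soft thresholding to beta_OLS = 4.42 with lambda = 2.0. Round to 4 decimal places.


Absolute value: |4.42| = 4.42.
Compare to lambda = 2.0.
Since |beta| > lambda, coefficient = sign(beta)*(|beta| - lambda) = 2.4200.

2.4200


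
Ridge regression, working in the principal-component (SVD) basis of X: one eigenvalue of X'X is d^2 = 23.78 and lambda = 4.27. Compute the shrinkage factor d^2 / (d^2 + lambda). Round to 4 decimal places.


d^2 + lambda = 23.78 + 4.27 = 28.0500.
Shrinkage factor = 23.78/28.0500 = 0.8478.

0.8478


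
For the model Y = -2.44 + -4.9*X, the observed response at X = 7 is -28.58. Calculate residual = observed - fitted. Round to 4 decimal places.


Compute yhat = -2.44 + (-4.9)(7) = -36.7400.
Residual = actual - predicted = -28.58 - -36.7400 = 8.1600.

8.1600


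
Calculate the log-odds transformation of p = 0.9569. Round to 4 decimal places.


The odds are p/(1-p) = 0.9569 / 0.0431 = 22.2019.
logit(p) = ln(22.2019) = 3.1002.

3.1002


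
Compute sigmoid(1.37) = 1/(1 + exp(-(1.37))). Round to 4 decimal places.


exp(-1.3700) = 0.2541.
1 + exp(-z) = 1.2541.
sigmoid = 1/1.2541 = 0.7974.

0.7974


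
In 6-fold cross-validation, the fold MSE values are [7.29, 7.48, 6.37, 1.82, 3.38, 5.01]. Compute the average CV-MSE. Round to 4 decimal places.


Add all fold MSEs: 31.3500.
Divide by k = 6: 31.3500/6 = 5.2250.

5.2250


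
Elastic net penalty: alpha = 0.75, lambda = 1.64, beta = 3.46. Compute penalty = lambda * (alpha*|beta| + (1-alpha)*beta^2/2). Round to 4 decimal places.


Compute:
L1 = 0.75 * 3.46 = 2.5950.
L2 = 0.25 * 3.46^2 / 2 = 1.4965.
Penalty = 1.64 * (2.5950 + 1.4965) = 6.7100.

6.7100


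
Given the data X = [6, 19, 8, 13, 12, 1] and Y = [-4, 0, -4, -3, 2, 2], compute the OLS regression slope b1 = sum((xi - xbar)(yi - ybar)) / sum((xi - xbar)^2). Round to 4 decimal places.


First compute the means: xbar = 9.8333, ybar = -1.1667.
Then S_xx = sum((xi - xbar)^2) = 194.8333.
S_xy = sum((xi - xbar)(yi - ybar)) = -0.1667.
b1 = S_xy / S_xx = -0.1667 / 194.8333 = -0.0009.

-0.0009


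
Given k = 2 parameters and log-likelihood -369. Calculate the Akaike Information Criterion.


Compute:
2k = 2*2 = 4.
-2*loglik = -2*(-369) = 738.
AIC = 4 + 738 = 742.

742


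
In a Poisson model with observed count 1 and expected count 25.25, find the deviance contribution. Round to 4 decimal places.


y/mu = 1/25.25 = 0.039604 (approx.), and ln(1/25.25) = -3.228826.
y * ln(y/mu) = 1 * -3.228826 = -3.228826.
y - mu = -24.25.
D = 2 * (-3.228826 - -24.25) = 42.042348, which rounds to 42.0423.

42.0423


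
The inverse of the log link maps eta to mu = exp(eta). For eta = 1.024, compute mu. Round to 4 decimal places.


The inverse log link gives:
mu = exp(1.024) = 2.7843.

2.7843


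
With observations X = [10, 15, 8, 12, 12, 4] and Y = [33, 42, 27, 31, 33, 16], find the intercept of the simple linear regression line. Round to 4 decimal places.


First find the slope: b1 = 2.1648.
Means: xbar = 10.1667, ybar = 30.3333.
b0 = ybar - b1 * xbar = 30.3333 - 2.1648 * 10.1667 = 8.3249.

8.3249


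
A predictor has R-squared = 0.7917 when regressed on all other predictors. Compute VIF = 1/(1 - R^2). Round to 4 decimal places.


Denominator: 1 - 0.7917 = 0.2083.
VIF = 1 / 0.2083 = 4.8008.

4.8008


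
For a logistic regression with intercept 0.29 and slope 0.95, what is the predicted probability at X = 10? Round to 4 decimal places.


Compute z = 0.29 + (0.95)(10) = 9.7900.
exp(-z) = 0.0001.
P = 1/(1 + 0.0001) = 0.9999.

0.9999


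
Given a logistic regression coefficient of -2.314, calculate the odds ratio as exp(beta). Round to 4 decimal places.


Odds ratio = exp(beta) = exp(-2.314).
= 0.0989.

0.0989


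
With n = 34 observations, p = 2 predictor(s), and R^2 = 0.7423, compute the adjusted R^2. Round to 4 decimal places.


Adjusted R^2 = 1 - (1 - R^2) * (n-1)/(n-p-1).
(1 - R^2) = 0.2577.
(n-1)/(n-p-1) = 33/31.
(1 - R^2) * (n-1) = 0.2577 * 33 = 8.5041.
Divide by (n-p-1): 8.5041 / 31 = 0.2743.
Adj R^2 = 1 - 0.2743 = 0.7257.

0.7257


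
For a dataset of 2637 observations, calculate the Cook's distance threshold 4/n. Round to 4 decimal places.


The threshold is 4/n.
4/2637 = 0.0015.

0.0015


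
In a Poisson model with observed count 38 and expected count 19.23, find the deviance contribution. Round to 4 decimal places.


First: ln(38/19.23) = 0.681115.
Then: 38 * 0.681115 = 25.882370.
y - mu = 38 - 19.23 = 18.77.
D = 2(25.882370 - 18.77) = 14.224740, which rounds to 14.2247.

14.2247


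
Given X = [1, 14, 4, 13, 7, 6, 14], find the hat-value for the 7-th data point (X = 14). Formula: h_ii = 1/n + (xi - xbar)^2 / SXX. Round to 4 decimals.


n = 7, xbar = 8.4286.
SXX = sum((xi - xbar)^2) = 165.7143.
h = 1/7 + (14 - 8.4286)^2 / 165.7143 = 0.3302.

0.3302


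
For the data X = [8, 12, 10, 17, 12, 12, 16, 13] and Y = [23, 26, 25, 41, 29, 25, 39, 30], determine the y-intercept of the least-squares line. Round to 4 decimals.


Compute b1 = 2.1667 from the OLS formula.
With xbar = 12.5000 and ybar = 29.7500, the intercept is:
b0 = 29.7500 - 2.1667 * 12.5000 = 2.6667.

2.6667


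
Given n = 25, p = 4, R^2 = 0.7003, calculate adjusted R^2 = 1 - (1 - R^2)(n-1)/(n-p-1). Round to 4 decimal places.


Using the formula:
(1 - 0.7003) = 0.2997.
Multiply by 24/20: 0.2997 * 24 = 7.1928, then 7.1928 / 20 = 0.3596.
Adj R^2 = 1 - 0.3596 = 0.6404.

0.6404


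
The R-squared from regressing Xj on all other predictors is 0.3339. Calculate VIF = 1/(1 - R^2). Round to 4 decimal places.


VIF = 1 / (1 - 0.3339).
= 1 / 0.6661 = 1.5013.

1.5013


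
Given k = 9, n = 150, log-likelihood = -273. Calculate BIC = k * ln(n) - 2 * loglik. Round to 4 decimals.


ln(150) = 5.010635.
k * ln(n) = 9 * 5.010635 = 45.095715.
-2L = 546.
BIC = 45.095715 + 546 = 591.095715, which rounds to 591.0957.

591.0957


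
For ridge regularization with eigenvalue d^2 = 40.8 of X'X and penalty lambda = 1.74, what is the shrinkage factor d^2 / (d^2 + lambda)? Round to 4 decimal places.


Denominator = d^2 + lambda = 40.8 + 1.74 = 42.5400.
Shrinkage = 40.8 / 42.5400 = 0.9591.

0.9591


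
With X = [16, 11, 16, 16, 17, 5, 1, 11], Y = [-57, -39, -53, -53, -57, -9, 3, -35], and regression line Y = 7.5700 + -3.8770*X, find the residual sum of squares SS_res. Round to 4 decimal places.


Predicted values from Y = 7.5700 + -3.8770*X.
Residuals: [-2.5380, -3.9230, 1.4620, 1.4620, 1.3390, 2.8150, -0.6930, 0.0770].
SSres = 36.3096.

36.3096


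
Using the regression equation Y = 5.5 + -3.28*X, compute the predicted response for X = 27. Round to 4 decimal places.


Predicted value:
Y = 5.5 + (-3.28)(27) = 5.5 + -88.5600 = -83.0600.

-83.0600


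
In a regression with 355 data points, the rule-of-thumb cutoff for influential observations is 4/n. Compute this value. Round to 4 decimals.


Using the rule of thumb:
Threshold = 4 / 355 = 0.0113.

0.0113


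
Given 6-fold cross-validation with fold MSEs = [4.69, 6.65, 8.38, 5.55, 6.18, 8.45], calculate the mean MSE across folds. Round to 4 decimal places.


Total MSE across folds = 39.9000.
CV-MSE = 39.9000/6 = 6.6500.

6.6500


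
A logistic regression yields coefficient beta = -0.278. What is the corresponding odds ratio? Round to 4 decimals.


exp(-0.278) = 0.7573.
So the odds ratio is 0.7573.

0.7573


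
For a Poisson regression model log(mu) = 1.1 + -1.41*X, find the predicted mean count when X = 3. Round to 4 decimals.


eta = 1.1 + -1.41 * 3 = -3.1300.
mu = exp(-3.1300) = 0.0437.

0.0437


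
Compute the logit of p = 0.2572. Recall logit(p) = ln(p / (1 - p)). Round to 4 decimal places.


The odds are p/(1-p) = 0.2572 / 0.7428 = 0.3463.
logit(p) = ln(0.3463) = -1.0606.

-1.0606


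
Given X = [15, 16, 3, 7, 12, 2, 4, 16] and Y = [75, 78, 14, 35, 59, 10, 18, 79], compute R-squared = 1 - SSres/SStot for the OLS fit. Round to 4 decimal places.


Fit the OLS line: b0 = -0.6781, b1 = 4.9790.
SSres = 4.7621.
SStot = 6348.0000.
R^2 = 1 - 4.7621/6348.0000 = 0.9992.

0.9992


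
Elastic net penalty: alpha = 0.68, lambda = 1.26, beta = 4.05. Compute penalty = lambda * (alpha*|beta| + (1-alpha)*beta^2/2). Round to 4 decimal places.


L1 component = 0.68 * |4.05| = 2.7540.
L2 component = 0.32 * 4.05^2 / 2 = 2.6244.
Penalty = 1.26 * (2.7540 + 2.6244) = 1.26 * 5.3784 = 6.7768.

6.7768


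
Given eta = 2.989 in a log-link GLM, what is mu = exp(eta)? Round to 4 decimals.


The inverse log link gives:
mu = exp(2.989) = 19.8658.

19.8658


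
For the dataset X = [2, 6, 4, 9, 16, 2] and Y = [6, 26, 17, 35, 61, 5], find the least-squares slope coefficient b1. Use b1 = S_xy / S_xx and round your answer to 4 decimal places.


Calculate xbar = 6.5000, ybar = 25.0000.
S_xx = 143.5000, S_xy = 562.0000.
Using b1 = S_xy / S_xx = 562.0000 / 143.5000, we get b1 = 3.9164.

3.9164


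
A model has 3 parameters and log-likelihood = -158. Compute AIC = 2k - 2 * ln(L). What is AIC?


Compute:
2k = 2*3 = 6.
-2*loglik = -2*(-158) = 316.
AIC = 6 + 316 = 322.

322


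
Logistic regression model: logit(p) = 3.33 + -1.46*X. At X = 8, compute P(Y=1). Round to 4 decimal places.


Linear predictor: z = 3.33 + -1.46 * 8 = -8.3500.
P = 1/(1 + exp(8.3500)) = 1/(1 + 4230.1807) = 0.0002.

0.0002


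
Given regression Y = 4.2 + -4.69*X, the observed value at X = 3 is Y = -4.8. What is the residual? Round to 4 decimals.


Compute yhat = 4.2 + (-4.69)(3) = -9.8700.
Residual = actual - predicted = -4.8 - -9.8700 = 5.0700.

5.0700


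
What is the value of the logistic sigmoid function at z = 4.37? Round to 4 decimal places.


First, exp(-4.3700) = 0.0127.
Then sigma(z) = 1/(1 + 0.0127) = 0.9875.

0.9875


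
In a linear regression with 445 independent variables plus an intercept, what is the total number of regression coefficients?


Total coefficients = number of predictors + 1 (for the intercept).
= 445 + 1 = 446.

446


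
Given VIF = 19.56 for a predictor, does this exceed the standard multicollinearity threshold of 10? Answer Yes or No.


The threshold is 10.
VIF = 19.56 is >= 10.
Multicollinearity indication: Yes.

Yes


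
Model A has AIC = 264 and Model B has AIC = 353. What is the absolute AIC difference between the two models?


Compute |264 - 353| = 89.
Model A has the smaller AIC.

89


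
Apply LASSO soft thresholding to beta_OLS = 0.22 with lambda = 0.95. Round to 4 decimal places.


Check: |0.22| = 0.22 vs lambda = 0.95.
Since |beta| <= lambda, the coefficient is set to 0.
Soft-thresholded coefficient = 0.0000.

0.0000


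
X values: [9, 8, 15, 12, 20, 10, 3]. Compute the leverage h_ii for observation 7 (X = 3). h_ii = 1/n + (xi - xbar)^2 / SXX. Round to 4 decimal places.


n = 7, xbar = 11.0000.
SXX = sum((xi - xbar)^2) = 176.0000.
h = 1/7 + (3 - 11.0000)^2 / 176.0000 = 0.5065.

0.5065


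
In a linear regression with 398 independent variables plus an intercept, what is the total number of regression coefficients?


Total coefficients = number of predictors + 1 (for the intercept).
= 398 + 1 = 399.

399


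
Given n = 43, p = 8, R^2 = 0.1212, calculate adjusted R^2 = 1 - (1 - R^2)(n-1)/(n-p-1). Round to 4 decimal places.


Using the formula:
(1 - 0.1212) = 0.8788.
Multiply by 42/34: 0.8788 * 42 = 36.9096, then 36.9096 / 34 = 1.0856.
Adj R^2 = 1 - 1.0856 = -0.0856.

-0.0856


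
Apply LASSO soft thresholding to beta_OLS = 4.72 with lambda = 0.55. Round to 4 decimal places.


Absolute value: |4.72| = 4.72.
Compare to lambda = 0.55.
Since |beta| > lambda, coefficient = sign(beta)*(|beta| - lambda) = 4.1700.

4.1700


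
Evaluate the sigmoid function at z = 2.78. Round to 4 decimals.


First, exp(-2.7800) = 0.0620.
Then sigma(z) = 1/(1 + 0.0620) = 0.9416.

0.9416


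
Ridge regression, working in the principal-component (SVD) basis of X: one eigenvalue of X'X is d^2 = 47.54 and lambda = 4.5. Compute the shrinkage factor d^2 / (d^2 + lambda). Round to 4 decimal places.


d^2 + lambda = 47.54 + 4.5 = 52.0400.
Shrinkage factor = 47.54/52.0400 = 0.9135.

0.9135


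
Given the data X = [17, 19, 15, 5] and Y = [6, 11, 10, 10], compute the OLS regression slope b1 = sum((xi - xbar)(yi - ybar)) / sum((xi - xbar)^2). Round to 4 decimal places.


Calculate xbar = 14.0000, ybar = 9.2500.
S_xx = 116.0000, S_xy = -7.0000.
Using b1 = S_xy / S_xx = -7.0000 / 116.0000, we get b1 = -0.0603.

-0.0603


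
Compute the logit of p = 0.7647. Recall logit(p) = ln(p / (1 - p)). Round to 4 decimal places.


1 - p = 0.2353.
p/(1-p) = 3.2499.
logit = ln(3.2499) = 1.1786.

1.1786


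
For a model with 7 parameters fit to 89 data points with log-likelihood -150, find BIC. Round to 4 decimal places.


Compute k*ln(n) = 7*ln(89) = 7*4.488636 = 31.420452.
Then -2*loglik = 300.
BIC = 31.420452 + 300 = 331.420452, which rounds to 331.4205.

331.4205


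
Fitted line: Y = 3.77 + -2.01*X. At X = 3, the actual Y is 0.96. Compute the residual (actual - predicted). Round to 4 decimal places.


Compute yhat = 3.77 + (-2.01)(3) = -2.2600.
Residual = actual - predicted = 0.96 - -2.2600 = 3.2200.

3.2200


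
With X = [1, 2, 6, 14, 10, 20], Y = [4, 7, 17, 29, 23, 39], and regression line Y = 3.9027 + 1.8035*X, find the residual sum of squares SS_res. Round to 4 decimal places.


Predicted values from Y = 3.9027 + 1.8035*X.
Residuals: [-1.7062, -0.5097, 2.2763, -0.1517, 1.0623, -0.9727].
SSres = 10.4501.

10.4501


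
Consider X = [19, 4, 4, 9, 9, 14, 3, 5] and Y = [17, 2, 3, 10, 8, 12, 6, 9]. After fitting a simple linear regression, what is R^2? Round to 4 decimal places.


After computing the OLS fit (b0=1.8331, b1=0.7811):
SSres = 29.2753, SStot = 165.8750.
R^2 = 1 - 29.2753/165.8750 = 0.8235.

0.8235


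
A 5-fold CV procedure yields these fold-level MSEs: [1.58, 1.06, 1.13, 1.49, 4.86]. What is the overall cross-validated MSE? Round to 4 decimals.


Total MSE across folds = 10.1200.
CV-MSE = 10.1200/5 = 2.0240.

2.0240


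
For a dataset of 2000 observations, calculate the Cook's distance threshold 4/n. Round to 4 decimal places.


Using the rule of thumb:
Threshold = 4 / 2000 = 0.0020.

0.0020


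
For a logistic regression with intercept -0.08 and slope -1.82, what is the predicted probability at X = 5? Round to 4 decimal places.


z = -0.08 + -1.82 * 5 = -9.1800.
Sigmoid: P = 1 / (1 + exp(9.1800)) = 0.0001.

0.0001


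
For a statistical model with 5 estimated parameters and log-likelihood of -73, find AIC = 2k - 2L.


Compute:
2k = 2*5 = 10.
-2*loglik = -2*(-73) = 146.
AIC = 10 + 146 = 156.

156


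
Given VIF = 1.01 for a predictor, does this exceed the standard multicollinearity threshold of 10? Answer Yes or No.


The threshold is 10.
VIF = 1.01 is < 10.
Multicollinearity indication: No.

No


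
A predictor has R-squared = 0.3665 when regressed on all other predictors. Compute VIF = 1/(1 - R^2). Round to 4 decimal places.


Using VIF = 1/(1 - R^2_j):
1 - 0.3665 = 0.6335.
VIF = 1.5785.

1.5785


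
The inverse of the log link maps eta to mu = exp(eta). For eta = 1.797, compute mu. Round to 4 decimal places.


mu = exp(eta) = exp(1.797).
= 6.0315.

6.0315


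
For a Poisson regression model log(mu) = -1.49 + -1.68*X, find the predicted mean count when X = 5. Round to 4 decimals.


Compute eta = -1.49 + -1.68 * 5 = -9.8900.
Apply inverse link: mu = e^-9.8900 = 0.0001.

0.0001


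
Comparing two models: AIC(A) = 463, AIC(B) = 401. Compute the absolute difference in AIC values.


Compute |463 - 401| = 62.
Model B has the smaller AIC.

62


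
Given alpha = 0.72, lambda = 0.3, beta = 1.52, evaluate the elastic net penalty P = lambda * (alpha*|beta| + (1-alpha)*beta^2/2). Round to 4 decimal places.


L1 component = 0.72 * |1.52| = 1.0944.
L2 component = 0.28 * 1.52^2 / 2 = 0.3235.
Penalty = 0.3 * (1.0944 + 0.3235) = 0.3 * 1.4179 = 0.4254.

0.4254


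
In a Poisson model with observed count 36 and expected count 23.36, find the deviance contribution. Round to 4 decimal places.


y/mu = 36/23.36 = 1.541096 (approx.), and ln(36/23.36) = 0.432494.
y * ln(y/mu) = 36 * 0.432494 = 15.569784.
y - mu = 12.64.
D = 2 * (15.569784 - 12.64) = 5.859568, which rounds to 5.8596.

5.8596


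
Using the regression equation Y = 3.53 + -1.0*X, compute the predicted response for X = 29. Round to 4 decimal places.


Substitute X = 29 into the equation:
Y = 3.53 + -1.0 * 29 = 3.53 + -29.0000 = -25.4700.

-25.4700


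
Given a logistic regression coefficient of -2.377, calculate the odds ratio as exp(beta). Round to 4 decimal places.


The odds ratio is computed as:
OR = e^(-2.377) = 0.0928.

0.0928


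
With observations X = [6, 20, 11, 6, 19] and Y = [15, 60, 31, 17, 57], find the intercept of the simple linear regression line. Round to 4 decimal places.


First find the slope: b1 = 3.1533.
Means: xbar = 12.4000, ybar = 36.0000.
b0 = ybar - b1 * xbar = 36.0000 - 3.1533 * 12.4000 = -3.1015.

-3.1015


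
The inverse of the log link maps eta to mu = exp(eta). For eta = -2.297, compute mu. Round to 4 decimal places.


Apply the inverse link:
mu = e^-2.297 = 0.1006.

0.1006


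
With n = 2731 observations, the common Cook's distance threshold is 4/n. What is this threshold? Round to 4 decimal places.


Using the rule of thumb:
Threshold = 4 / 2731 = 0.0015.

0.0015


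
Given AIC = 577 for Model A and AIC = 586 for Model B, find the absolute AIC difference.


Absolute difference = |577 - 586| = 9.
The model with lower AIC (A) is preferred.

9


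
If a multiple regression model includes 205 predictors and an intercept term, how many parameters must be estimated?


Including the intercept, the model has 205 predictor coefficients + 1 intercept.
Total = 206.

206


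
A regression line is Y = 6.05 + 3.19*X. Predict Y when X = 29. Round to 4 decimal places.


Substitute X = 29 into the equation:
Y = 6.05 + 3.19 * 29 = 6.05 + 92.5100 = 98.5600.

98.5600


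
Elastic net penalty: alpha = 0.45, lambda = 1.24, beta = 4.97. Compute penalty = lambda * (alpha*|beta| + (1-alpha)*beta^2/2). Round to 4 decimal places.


alpha * |beta| = 0.45 * 4.97 = 2.2365.
(1-alpha) * beta^2/2 = 0.55 * 24.7009/2 = 6.7927.
Total = 1.24 * (2.2365 + 6.7927) = 11.1963.

11.1963


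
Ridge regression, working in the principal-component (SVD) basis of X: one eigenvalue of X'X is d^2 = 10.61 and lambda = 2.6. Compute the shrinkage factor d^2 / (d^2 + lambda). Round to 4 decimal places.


Compute the denominator: 10.61 + 2.6 = 13.2100.
Shrinkage factor = 10.61 / 13.2100 = 0.8032.

0.8032


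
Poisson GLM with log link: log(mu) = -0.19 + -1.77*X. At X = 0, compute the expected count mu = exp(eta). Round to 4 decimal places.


Linear predictor: eta = -0.19 + (-1.77)(0) = -0.1900.
Expected count: mu = exp(-0.1900) = 0.8270.

0.8270


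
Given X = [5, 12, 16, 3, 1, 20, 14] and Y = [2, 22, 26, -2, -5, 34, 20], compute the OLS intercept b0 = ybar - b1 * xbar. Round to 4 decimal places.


The slope is b1 = 2.1075.
Sample means are xbar = 10.1429 and ybar = 13.8571.
Intercept: b0 = 13.8571 - (2.1075)(10.1429) = -7.5193.

-7.5193


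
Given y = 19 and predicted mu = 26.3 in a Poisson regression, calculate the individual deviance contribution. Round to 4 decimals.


First: ln(19/26.3) = -0.325130.
Then: 19 * -0.325130 = -6.177470.
y - mu = 19 - 26.3 = -7.3.
D = 2(-6.177470 - -7.3) = 2.245060, which rounds to 2.2451.

2.2451


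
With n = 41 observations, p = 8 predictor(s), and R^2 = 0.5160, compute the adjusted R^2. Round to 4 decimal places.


Adjusted R^2 = 1 - (1 - R^2) * (n-1)/(n-p-1).
(1 - R^2) = 0.4840.
(n-1)/(n-p-1) = 40/32.
(1 - R^2) * (n-1) = 0.4840 * 40 = 19.3600.
Divide by (n-p-1): 19.3600 / 32 = 0.6050.
Adj R^2 = 1 - 0.6050 = 0.3950.

0.3950


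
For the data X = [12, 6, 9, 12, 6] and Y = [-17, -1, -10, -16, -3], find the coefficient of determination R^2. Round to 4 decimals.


After computing the OLS fit (b0=12.3500, b1=-2.4167):
SSres = 2.9500, SStot = 213.2000.
R^2 = 1 - 2.9500/213.2000 = 0.9862.

0.9862


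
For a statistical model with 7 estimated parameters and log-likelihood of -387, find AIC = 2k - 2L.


Compute:
2k = 2*7 = 14.
-2*loglik = -2*(-387) = 774.
AIC = 14 + 774 = 788.

788


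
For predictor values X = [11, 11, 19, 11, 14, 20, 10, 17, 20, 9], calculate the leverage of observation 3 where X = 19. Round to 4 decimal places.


Compute xbar = 14.2000 with n = 10 observations.
SXX = 173.6000.
Leverage = 1/10 + (19 - 14.2000)^2/173.6000 = 0.2327.

0.2327


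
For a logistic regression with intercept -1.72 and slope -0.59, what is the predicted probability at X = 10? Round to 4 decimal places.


Compute z = -1.72 + (-0.59)(10) = -7.6200.
exp(-z) = 2038.5621.
P = 1/(1 + 2038.5621) = 0.0005.

0.0005


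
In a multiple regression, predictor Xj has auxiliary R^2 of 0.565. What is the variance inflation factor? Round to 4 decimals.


Denominator: 1 - 0.565 = 0.435.
VIF = 1 / 0.435 = 2.2989.

2.2989


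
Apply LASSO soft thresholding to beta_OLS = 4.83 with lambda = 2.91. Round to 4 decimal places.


|beta_OLS| = 4.83.
lambda = 2.91.
Since |beta| > lambda, coefficient = sign(beta)*(|beta| - lambda) = 1.9200.
Result = 1.9200.

1.9200


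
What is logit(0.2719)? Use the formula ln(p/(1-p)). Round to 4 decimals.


Compute the odds: 0.2719/0.7281 = 0.3734.
Take the natural log: ln(0.3734) = -0.9850.

-0.9850


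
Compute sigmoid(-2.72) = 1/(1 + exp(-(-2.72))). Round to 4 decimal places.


exp(2.7200) = 15.1803.
1 + exp(-z) = 16.1803.
sigmoid = 1/16.1803 = 0.0618.

0.0618


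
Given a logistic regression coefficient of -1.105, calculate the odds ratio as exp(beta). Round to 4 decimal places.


Odds ratio = exp(beta) = exp(-1.105).
= 0.3312.

0.3312


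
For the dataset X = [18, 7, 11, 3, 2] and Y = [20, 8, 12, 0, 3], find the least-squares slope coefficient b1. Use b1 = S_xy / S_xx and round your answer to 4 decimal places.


First compute the means: xbar = 8.2000, ybar = 8.6000.
Then S_xx = sum((xi - xbar)^2) = 170.8000.
S_xy = sum((xi - xbar)(yi - ybar)) = 201.4000.
b1 = S_xy / S_xx = 201.4000 / 170.8000 = 1.1792.

1.1792


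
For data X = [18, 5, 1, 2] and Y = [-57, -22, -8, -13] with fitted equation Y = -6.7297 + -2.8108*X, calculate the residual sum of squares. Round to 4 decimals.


For each point, residual = actual - predicted.
Residuals: [0.3241, -1.2163, 1.5405, -0.6487].
Sum of squared residuals = 4.3784.

4.3784


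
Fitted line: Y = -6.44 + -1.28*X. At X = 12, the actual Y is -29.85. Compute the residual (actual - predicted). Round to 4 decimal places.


Fitted value at X = 12 is yhat = -6.44 + -1.28*12 = -21.8000.
Residual = -29.85 - -21.8000 = -8.0500.

-8.0500


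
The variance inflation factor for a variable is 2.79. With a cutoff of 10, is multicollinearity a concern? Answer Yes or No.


The threshold is 10.
VIF = 2.79 is < 10.
Multicollinearity indication: No.

No


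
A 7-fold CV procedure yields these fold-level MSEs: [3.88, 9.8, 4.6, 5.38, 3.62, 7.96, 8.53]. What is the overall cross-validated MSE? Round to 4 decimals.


Sum of fold MSEs = 43.7700.
Average = 43.7700 / 7 = 6.2529.

6.2529


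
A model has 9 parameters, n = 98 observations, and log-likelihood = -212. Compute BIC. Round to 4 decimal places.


ln(98) = 4.584967.
k * ln(n) = 9 * 4.584967 = 41.264703.
-2L = 424.
BIC = 41.264703 + 424 = 465.264703, which rounds to 465.2647.

465.2647


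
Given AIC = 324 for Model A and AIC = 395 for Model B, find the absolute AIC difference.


|AIC_A - AIC_B| = |324 - 395| = 71.
Model A is preferred (lower AIC).

71


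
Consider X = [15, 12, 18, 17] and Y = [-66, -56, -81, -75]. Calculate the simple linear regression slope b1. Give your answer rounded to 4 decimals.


First compute the means: xbar = 15.5000, ybar = -69.5000.
Then S_xx = sum((xi - xbar)^2) = 21.0000.
S_xy = sum((xi - xbar)(yi - ybar)) = -86.0000.
b1 = S_xy / S_xx = -86.0000 / 21.0000 = -4.0952.

-4.0952


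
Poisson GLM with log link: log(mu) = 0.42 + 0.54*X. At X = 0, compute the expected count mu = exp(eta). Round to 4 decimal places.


Linear predictor: eta = 0.42 + (0.54)(0) = 0.4200.
Expected count: mu = exp(0.4200) = 1.5220.

1.5220


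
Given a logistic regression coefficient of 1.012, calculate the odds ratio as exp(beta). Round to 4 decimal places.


The odds ratio is computed as:
OR = e^(1.012) = 2.7511.

2.7511


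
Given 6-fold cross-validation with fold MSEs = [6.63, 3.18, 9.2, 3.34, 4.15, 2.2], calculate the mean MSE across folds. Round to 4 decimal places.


Total MSE across folds = 28.7000.
CV-MSE = 28.7000/6 = 4.7833.

4.7833


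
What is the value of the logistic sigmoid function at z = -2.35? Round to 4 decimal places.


Compute exp(2.3500) = 10.4856.
Sigmoid = 1 / (1 + 10.4856) = 1 / 11.4856 = 0.0871.

0.0871


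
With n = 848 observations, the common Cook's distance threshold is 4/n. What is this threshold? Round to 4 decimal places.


The threshold is 4/n.
4/848 = 0.0047.

0.0047


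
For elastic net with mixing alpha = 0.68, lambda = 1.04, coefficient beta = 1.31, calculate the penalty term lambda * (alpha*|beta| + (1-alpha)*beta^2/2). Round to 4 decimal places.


Compute:
L1 = 0.68 * 1.31 = 0.8908.
L2 = 0.32 * 1.31^2 / 2 = 0.2746.
Penalty = 1.04 * (0.8908 + 0.2746) = 1.2120.

1.2120


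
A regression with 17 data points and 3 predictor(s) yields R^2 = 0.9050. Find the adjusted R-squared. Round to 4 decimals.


Plug in: Adj R^2 = 1 - (1 - 0.9050) * 16/13.
= 1 - 0.0950 * 16/13
= 1 - 1.5200 / 13
= 1 - 0.1169 = 0.8831.

0.8831


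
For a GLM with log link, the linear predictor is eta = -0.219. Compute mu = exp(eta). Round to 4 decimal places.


The inverse log link gives:
mu = exp(-0.219) = 0.8033.

0.8033


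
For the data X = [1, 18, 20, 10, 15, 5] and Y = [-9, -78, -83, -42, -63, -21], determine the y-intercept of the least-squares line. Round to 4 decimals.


The slope is b1 = -4.0462.
Sample means are xbar = 11.5000 and ybar = -49.3333.
Intercept: b0 = -49.3333 - (-4.0462)(11.5000) = -2.8022.

-2.8022


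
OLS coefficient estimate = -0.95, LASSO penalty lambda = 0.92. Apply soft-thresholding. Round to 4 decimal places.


Absolute value: |-0.95| = 0.95.
Compare to lambda = 0.92.
Since |beta| > lambda, coefficient = sign(beta)*(|beta| - lambda) = -0.0300.

-0.0300


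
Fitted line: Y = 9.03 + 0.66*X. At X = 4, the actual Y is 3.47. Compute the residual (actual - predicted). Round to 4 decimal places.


Compute yhat = 9.03 + (0.66)(4) = 11.6700.
Residual = actual - predicted = 3.47 - 11.6700 = -8.2000.

-8.2000


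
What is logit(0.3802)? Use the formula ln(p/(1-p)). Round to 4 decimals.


1 - p = 0.6198.
p/(1-p) = 0.6134.
logit = ln(0.6134) = -0.4887.

-0.4887


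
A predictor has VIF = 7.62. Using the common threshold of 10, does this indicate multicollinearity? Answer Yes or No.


The threshold is 10.
VIF = 7.62 is < 10.
Multicollinearity indication: No.

No


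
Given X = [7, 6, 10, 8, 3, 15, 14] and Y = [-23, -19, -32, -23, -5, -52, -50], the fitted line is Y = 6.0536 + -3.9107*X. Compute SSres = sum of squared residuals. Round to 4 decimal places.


For each point, residual = actual - predicted.
Residuals: [-1.6787, -1.5894, 1.0534, 2.2320, 0.6785, 0.6069, -1.3038].
Sum of squared residuals = 13.9643.

13.9643


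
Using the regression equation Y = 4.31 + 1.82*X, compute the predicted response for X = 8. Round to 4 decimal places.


Predicted value:
Y = 4.31 + (1.82)(8) = 4.31 + 14.5600 = 18.8700.

18.8700


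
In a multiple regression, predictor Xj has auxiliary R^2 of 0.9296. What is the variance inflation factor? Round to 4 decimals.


Using VIF = 1/(1 - R^2_j):
1 - 0.9296 = 0.0704.
VIF = 14.2045.

14.2045


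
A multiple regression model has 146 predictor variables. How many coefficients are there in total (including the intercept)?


Each predictor gets one coefficient, plus one intercept.
Total parameters = 146 + 1 = 147.

147


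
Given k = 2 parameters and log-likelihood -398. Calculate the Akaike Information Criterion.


Compute:
2k = 2*2 = 4.
-2*loglik = -2*(-398) = 796.
AIC = 4 + 796 = 800.

800


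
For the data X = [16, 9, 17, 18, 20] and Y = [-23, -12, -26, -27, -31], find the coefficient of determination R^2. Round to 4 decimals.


Fit the OLS line: b0 = 3.6286, b1 = -1.7143.
SSres = 1.0857.
SStot = 206.8000.
R^2 = 1 - 1.0857/206.8000 = 0.9947.

0.9947


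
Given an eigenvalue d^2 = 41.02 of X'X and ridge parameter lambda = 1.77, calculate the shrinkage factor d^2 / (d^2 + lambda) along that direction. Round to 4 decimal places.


Compute the denominator: 41.02 + 1.77 = 42.7900.
Shrinkage factor = 41.02 / 42.7900 = 0.9586.

0.9586


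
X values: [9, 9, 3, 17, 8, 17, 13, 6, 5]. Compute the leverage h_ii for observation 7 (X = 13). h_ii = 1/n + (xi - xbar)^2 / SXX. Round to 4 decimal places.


n = 9, xbar = 9.6667.
SXX = sum((xi - xbar)^2) = 202.0000.
h = 1/9 + (13 - 9.6667)^2 / 202.0000 = 0.1661.

0.1661


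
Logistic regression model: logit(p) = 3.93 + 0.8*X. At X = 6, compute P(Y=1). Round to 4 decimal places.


Linear predictor: z = 3.93 + 0.8 * 6 = 8.7300.
P = 1/(1 + exp(-8.7300)) = 1/(1 + 0.0002) = 0.9998.

0.9998


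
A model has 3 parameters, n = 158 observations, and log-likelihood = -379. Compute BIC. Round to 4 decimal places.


k * ln(n) = 3 * ln(158) = 3 * 5.062595 = 15.187785.
-2 * loglik = -2 * (-379) = 758.
BIC = 15.187785 + 758 = 773.187785, which rounds to 773.1878.

773.1878


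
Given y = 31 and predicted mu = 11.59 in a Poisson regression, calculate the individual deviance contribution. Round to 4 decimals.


First: ln(31/11.59) = 0.983845.
Then: 31 * 0.983845 = 30.499195.
y - mu = 31 - 11.59 = 19.41.
D = 2(30.499195 - 19.41) = 22.178390, which rounds to 22.1784.

22.1784


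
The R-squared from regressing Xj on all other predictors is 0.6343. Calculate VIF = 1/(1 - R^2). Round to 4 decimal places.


Using VIF = 1/(1 - R^2_j):
1 - 0.6343 = 0.3657.
VIF = 2.7345.

2.7345


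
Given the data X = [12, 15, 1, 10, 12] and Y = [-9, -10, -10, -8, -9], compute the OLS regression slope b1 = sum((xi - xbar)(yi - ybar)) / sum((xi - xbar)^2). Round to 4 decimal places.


The sample means are xbar = 10.0000 and ybar = -9.2000.
Compute S_xx = 114.0000 and S_xy = 4.0000.
Slope b1 = S_xy / S_xx = 4.0000 / 114.0000 = 0.0351.

0.0351


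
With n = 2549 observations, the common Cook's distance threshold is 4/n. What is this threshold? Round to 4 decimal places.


Using the rule of thumb:
Threshold = 4 / 2549 = 0.0016.

0.0016


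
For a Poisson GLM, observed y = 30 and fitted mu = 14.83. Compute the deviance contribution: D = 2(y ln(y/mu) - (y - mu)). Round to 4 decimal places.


First: ln(30/14.83) = 0.704545.
Then: 30 * 0.704545 = 21.136350.
y - mu = 30 - 14.83 = 15.17.
D = 2(21.136350 - 15.17) = 11.932700, which rounds to 11.9327.

11.9327


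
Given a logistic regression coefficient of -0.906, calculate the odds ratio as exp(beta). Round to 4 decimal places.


Odds ratio = exp(beta) = exp(-0.906).
= 0.4041.

0.4041


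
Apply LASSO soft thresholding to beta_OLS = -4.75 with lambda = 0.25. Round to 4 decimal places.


|beta_OLS| = 4.75.
lambda = 0.25.
Since |beta| > lambda, coefficient = sign(beta)*(|beta| - lambda) = -4.5000.
Result = -4.5000.

-4.5000


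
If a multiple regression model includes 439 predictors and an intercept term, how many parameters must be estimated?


Including the intercept, the model has 439 predictor coefficients + 1 intercept.
Total = 440.

440


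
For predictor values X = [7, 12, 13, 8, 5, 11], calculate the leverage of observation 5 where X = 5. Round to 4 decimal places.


Mean of X: xbar = 9.3333.
SXX = 49.3333.
For X = 5: h = 1/6 + (5 - 9.3333)^2/49.3333 = 0.5473.

0.5473


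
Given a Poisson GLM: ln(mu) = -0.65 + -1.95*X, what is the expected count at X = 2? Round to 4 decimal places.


eta = -0.65 + -1.95 * 2 = -4.5500.
mu = exp(-4.5500) = 0.0106.

0.0106


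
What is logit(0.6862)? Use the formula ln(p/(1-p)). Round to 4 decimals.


1 - p = 0.3138.
p/(1-p) = 2.1867.
logit = ln(2.1867) = 0.7824.

0.7824


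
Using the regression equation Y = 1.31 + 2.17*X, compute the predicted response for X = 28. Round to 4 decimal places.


Substitute X = 28 into the equation:
Y = 1.31 + 2.17 * 28 = 1.31 + 60.7600 = 62.0700.

62.0700


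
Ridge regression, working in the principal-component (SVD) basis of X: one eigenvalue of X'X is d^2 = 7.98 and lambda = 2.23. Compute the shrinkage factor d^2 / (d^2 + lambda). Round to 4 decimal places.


Compute the denominator: 7.98 + 2.23 = 10.2100.
Shrinkage factor = 7.98 / 10.2100 = 0.7816.

0.7816


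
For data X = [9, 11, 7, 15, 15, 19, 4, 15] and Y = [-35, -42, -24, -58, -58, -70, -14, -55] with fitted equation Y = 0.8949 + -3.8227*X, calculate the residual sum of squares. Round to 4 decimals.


Compute predicted values, then residuals = yi - yhat_i.
Residuals: [-1.4906, -0.8452, 1.8640, -1.5544, -1.5544, 1.7364, 0.3959, 1.4456].
SSres = sum(residual^2) = 16.5046.

16.5046


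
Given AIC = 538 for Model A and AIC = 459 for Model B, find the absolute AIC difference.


|AIC_A - AIC_B| = |538 - 459| = 79.
Model B is preferred (lower AIC).

79


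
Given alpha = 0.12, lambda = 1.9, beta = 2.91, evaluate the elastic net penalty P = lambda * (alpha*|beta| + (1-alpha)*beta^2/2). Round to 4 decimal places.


L1 component = 0.12 * |2.91| = 0.3492.
L2 component = 0.88 * 2.91^2 / 2 = 3.7260.
Penalty = 1.9 * (0.3492 + 3.7260) = 1.9 * 4.0752 = 7.7428.

7.7428


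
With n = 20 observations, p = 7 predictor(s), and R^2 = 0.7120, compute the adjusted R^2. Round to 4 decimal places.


Using the formula:
(1 - 0.7120) = 0.2880.
Multiply by 19/12: 0.2880 * 19 = 5.4720, then 5.4720 / 12 = 0.4560.
Adj R^2 = 1 - 0.4560 = 0.5440.

0.5440


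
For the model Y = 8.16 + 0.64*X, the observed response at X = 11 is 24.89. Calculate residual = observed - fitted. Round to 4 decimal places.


Fitted value at X = 11 is yhat = 8.16 + 0.64*11 = 15.2000.
Residual = 24.89 - 15.2000 = 9.6900.

9.6900


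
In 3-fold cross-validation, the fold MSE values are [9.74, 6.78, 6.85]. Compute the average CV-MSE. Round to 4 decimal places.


Sum of fold MSEs = 23.3700.
Average = 23.3700 / 3 = 7.7900.

7.7900


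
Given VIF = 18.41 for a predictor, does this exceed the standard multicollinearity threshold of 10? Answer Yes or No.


Compare VIF = 18.41 to the threshold of 10.
18.41 >= 10, so the answer is Yes.

Yes


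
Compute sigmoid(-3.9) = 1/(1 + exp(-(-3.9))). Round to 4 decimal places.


exp(3.9000) = 49.4024.
1 + exp(-z) = 50.4024.
sigmoid = 1/50.4024 = 0.0198.

0.0198


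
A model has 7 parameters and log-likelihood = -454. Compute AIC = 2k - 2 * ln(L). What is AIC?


Compute:
2k = 2*7 = 14.
-2*loglik = -2*(-454) = 908.
AIC = 14 + 908 = 922.

922


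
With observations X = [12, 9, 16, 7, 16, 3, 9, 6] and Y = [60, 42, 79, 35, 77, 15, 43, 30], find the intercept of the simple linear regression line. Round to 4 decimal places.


First find the slope: b1 = 4.8597.
Means: xbar = 9.7500, ybar = 47.6250.
b0 = ybar - b1 * xbar = 47.6250 - 4.8597 * 9.7500 = 0.2426.

0.2426


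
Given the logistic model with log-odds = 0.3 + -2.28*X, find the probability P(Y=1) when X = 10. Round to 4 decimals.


z = 0.3 + -2.28 * 10 = -22.5000.
Sigmoid: P = 1 / (1 + exp(22.5000)) = 0.0000.

0.0000


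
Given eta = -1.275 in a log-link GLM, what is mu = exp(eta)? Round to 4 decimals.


mu = exp(eta) = exp(-1.275).
= 0.2794.

0.2794


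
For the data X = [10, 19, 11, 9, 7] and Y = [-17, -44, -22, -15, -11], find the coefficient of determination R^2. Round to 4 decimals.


The fitted line is Y = 9.7925 + -2.8208*X.
SSres = 4.0755, SStot = 678.8000.
R^2 = 1 - SSres/SStot = 0.9940.

0.9940


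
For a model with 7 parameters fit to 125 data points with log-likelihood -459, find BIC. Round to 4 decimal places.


Compute k*ln(n) = 7*ln(125) = 7*4.828314 = 33.798198.
Then -2*loglik = 918.
BIC = 33.798198 + 918 = 951.798198, which rounds to 951.7982.

951.7982


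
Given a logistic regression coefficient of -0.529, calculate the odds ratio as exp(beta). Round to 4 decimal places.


The odds ratio is computed as:
OR = e^(-0.529) = 0.5892.

0.5892


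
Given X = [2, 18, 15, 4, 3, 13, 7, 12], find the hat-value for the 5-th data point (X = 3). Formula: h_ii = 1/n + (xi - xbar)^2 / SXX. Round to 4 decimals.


Mean of X: xbar = 9.2500.
SXX = 255.5000.
For X = 3: h = 1/8 + (3 - 9.2500)^2/255.5000 = 0.2779.

0.2779


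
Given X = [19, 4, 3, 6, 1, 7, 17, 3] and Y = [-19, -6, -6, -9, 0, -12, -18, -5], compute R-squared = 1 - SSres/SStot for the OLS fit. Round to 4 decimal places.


After computing the OLS fit (b0=-2.3555, b1=-0.9359):
SSres = 23.5617, SStot = 303.8750.
R^2 = 1 - 23.5617/303.8750 = 0.9225.

0.9225


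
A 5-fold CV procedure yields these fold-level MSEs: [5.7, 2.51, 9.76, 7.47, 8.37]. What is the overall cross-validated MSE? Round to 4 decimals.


Add all fold MSEs: 33.8100.
Divide by k = 5: 33.8100/5 = 6.7620.

6.7620


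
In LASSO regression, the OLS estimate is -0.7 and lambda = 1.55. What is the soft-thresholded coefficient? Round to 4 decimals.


Check: |-0.7| = 0.7 vs lambda = 1.55.
Since |beta| <= lambda, the coefficient is set to 0.
Soft-thresholded coefficient = 0.0000.

0.0000


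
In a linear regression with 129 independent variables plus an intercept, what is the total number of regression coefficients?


Each predictor gets one coefficient, plus one intercept.
Total parameters = 129 + 1 = 130.

130


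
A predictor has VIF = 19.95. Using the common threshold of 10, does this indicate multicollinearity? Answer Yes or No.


The threshold is 10.
VIF = 19.95 is >= 10.
Multicollinearity indication: Yes.

Yes


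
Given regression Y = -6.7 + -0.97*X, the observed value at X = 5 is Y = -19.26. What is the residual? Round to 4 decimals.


Compute yhat = -6.7 + (-0.97)(5) = -11.5500.
Residual = actual - predicted = -19.26 - -11.5500 = -7.7100.

-7.7100
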